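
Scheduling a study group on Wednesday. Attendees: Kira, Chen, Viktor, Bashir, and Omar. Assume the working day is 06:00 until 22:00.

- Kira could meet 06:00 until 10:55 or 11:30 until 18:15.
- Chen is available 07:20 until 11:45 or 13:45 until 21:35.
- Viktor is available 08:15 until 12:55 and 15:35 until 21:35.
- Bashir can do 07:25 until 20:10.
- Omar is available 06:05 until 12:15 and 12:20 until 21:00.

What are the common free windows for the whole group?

08:15-10:55, 11:30-11:45, 15:35-18:15

Kira ∩ Chen: 07:20-10:55, 11:30-11:45, 13:45-18:15.
Kira ∩ Chen ∩ Viktor: 08:15-10:55, 11:30-11:45, 15:35-18:15.
Kira ∩ Chen ∩ Viktor ∩ Bashir: 08:15-10:55, 11:30-11:45, 15:35-18:15.
Kira ∩ Chen ∩ Viktor ∩ Bashir ∩ Omar: 08:15-10:55, 11:30-11:45, 15:35-18:15.
So the common availability across everyone is 08:15-10:55, 11:30-11:45, 15:35-18:15.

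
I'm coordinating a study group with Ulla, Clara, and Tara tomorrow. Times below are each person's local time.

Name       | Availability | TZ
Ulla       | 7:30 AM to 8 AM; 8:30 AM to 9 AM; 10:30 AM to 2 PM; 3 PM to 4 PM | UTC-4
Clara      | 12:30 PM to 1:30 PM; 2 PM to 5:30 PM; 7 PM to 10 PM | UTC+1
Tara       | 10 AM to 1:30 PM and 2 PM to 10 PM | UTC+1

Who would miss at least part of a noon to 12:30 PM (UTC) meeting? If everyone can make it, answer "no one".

Ulla

Ulla in UTC: 11:30-12:00, 12:30-13:00, 14:30-18:00, 19:00-20:00 (add 4h to convert from UTC-4).
Clara in UTC: 11:30-12:30, 13:00-16:30, 18:00-21:00 (subtract 1h to convert from UTC+1).
Tara in UTC: 09:00-12:30, 13:00-21:00 (subtract 1h to convert from UTC+1).
Ulla: not fully free for 12:00-12:30. Clara: free for 12:00-12:30. Tara: free for 12:00-12:30.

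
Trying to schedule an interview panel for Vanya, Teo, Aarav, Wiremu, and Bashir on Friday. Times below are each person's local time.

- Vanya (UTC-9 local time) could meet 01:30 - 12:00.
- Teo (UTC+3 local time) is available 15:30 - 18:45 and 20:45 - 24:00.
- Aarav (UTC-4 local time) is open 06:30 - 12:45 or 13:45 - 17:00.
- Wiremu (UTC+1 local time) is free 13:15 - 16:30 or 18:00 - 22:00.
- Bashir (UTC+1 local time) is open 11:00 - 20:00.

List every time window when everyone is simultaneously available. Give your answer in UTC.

12:30-15:30, 17:45-19:00

Vanya in UTC: 10:30-21:00 (add 9h to convert from UTC-9).
Teo in UTC: 12:30-15:45, 17:45-21:00 (subtract 3h to convert from UTC+3).
Aarav in UTC: 10:30-16:45, 17:45-21:00 (add 4h to convert from UTC-4).
Wiremu in UTC: 12:15-15:30, 17:00-21:00 (subtract 1h to convert from UTC+1).
Bashir in UTC: 10:00-19:00 (subtract 1h to convert from UTC+1).
Vanya ∩ Teo: 12:30-15:45, 17:45-21:00.
Vanya ∩ Teo ∩ Aarav: 12:30-15:45, 17:45-21:00.
Vanya ∩ Teo ∩ Aarav ∩ Wiremu: 12:30-15:30, 17:45-21:00.
Vanya ∩ Teo ∩ Aarav ∩ Wiremu ∩ Bashir: 12:30-15:30, 17:45-19:00.
So the common availability across everyone is 12:30-15:30, 17:45-19:00.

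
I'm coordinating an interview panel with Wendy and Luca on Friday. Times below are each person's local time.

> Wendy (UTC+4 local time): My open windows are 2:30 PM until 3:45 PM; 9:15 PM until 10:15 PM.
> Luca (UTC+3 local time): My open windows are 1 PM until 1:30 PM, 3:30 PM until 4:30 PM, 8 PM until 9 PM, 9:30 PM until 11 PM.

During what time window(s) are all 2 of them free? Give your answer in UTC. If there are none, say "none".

Wendy in UTC: 10:30-11:45, 17:15-18:15 (subtract 4h to convert from UTC+4).
Luca in UTC: 10:00-10:30, 12:30-13:30, 17:00-18:00, 18:30-20:00 (subtract 3h to convert from UTC+3).
Wendy ∩ Luca: 17:15-18:00.
Those are the intersection windows.

17:15-18:00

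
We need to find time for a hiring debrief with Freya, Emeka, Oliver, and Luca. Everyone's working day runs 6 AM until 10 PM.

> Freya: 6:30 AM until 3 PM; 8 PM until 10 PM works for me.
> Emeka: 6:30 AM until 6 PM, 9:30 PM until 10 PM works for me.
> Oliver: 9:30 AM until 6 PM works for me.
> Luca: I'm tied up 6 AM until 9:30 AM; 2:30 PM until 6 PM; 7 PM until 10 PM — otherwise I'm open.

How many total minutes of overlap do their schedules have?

300

Freya free: 06:30-15:00, 20:00-22:00.
Emeka free: 06:30-18:00, 21:30-22:00.
Oliver free: 09:30-18:00.
Luca free: 09:30-14:30, 18:00-19:00 (invert busy blocks within the working day).
Freya ∩ Emeka: 06:30-15:00, 21:30-22:00.
Freya ∩ Emeka ∩ Oliver: 09:30-15:00.
Freya ∩ Emeka ∩ Oliver ∩ Luca: 09:30-14:30.
That's a single block of 300 minutes.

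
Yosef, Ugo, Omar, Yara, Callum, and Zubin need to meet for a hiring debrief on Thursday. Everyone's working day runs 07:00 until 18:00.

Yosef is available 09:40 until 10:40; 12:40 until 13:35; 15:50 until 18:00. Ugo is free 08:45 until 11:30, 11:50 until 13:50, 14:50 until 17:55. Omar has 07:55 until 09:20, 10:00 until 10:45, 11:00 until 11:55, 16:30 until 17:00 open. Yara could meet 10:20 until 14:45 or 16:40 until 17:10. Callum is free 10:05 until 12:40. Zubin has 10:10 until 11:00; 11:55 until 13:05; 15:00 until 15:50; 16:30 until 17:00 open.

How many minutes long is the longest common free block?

20

Yosef ∩ Ugo: 09:40-10:40, 12:40-13:35, 15:50-17:55.
Yosef ∩ Ugo ∩ Omar: 10:00-10:40, 16:30-17:00.
Yosef ∩ Ugo ∩ Omar ∩ Yara: 10:20-10:40, 16:40-17:00.
Yosef ∩ Ugo ∩ Omar ∩ Yara ∩ Callum: 10:20-10:40.
Yosef ∩ Ugo ∩ Omar ∩ Yara ∩ Callum ∩ Zubin: 10:20-10:40.
The longest is 10:20-10:40 at 20 minutes.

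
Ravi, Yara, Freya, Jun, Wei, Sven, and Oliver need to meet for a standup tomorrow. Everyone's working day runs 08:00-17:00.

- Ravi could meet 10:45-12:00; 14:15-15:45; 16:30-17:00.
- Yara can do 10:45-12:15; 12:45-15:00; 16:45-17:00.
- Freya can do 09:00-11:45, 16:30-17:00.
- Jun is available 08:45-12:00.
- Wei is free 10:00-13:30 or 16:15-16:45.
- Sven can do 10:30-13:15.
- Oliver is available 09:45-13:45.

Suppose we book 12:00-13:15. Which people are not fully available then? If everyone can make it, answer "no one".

Freya, Jun, Ravi, Yara

Ravi: not fully free for 12:00-13:15. Yara: not fully free for 12:00-13:15. Freya: not fully free for 12:00-13:15. Jun: not fully free for 12:00-13:15. Wei: free for 12:00-13:15. Sven: free for 12:00-13:15. Oliver: free for 12:00-13:15.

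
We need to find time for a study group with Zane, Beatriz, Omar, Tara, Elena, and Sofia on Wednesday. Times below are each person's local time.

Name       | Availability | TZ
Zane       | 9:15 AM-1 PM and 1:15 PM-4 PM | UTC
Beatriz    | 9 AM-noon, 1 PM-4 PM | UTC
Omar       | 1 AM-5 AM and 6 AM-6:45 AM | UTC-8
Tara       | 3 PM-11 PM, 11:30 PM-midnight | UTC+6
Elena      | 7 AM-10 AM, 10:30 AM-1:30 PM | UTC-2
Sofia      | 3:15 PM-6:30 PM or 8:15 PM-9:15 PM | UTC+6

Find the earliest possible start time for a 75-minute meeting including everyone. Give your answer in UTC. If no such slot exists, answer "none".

Zane in UTC: 09:15-13:00, 13:15-16:00.
Beatriz in UTC: 09:00-12:00, 13:00-16:00.
Omar in UTC: 09:00-13:00, 14:00-14:45 (add 8h to convert from UTC-8).
Tara in UTC: 09:00-17:00, 17:30-18:00 (subtract 6h to convert from UTC+6).
Elena in UTC: 09:00-12:00, 12:30-15:30 (add 2h to convert from UTC-2).
Sofia in UTC: 09:15-12:30, 14:15-15:15 (subtract 6h to convert from UTC+6).
Zane ∩ Beatriz: 09:15-12:00, 13:15-16:00.
Zane ∩ Beatriz ∩ Omar: 09:15-12:00, 14:00-14:45.
Zane ∩ Beatriz ∩ Omar ∩ Tara: 09:15-12:00, 14:00-14:45.
Zane ∩ Beatriz ∩ Omar ∩ Tara ∩ Elena: 09:15-12:00, 14:00-14:45.
Zane ∩ Beatriz ∩ Omar ∩ Tara ∩ Elena ∩ Sofia: 09:15-12:00, 14:15-14:45.
The first common window of at least 75 minutes is 09:15-12:00, so the earliest start is 09:15.

09:15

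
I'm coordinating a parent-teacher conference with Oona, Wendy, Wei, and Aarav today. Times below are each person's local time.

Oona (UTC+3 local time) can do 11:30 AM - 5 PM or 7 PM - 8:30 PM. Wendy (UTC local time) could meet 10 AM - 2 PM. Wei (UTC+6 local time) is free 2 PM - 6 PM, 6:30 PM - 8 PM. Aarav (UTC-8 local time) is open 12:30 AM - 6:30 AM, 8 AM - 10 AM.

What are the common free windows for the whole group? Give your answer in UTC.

Oona in UTC: 08:30-14:00, 16:00-17:30 (subtract 3h to convert from UTC+3).
Wendy in UTC: 10:00-14:00.
Wei in UTC: 08:00-12:00, 12:30-14:00 (subtract 6h to convert from UTC+6).
Aarav in UTC: 08:30-14:30, 16:00-18:00 (add 8h to convert from UTC-8).
Oona ∩ Wendy: 10:00-14:00.
Oona ∩ Wendy ∩ Wei: 10:00-12:00, 12:30-14:00.
Oona ∩ Wendy ∩ Wei ∩ Aarav: 10:00-12:00, 12:30-14:00.
Those are the intersection windows.

10:00-12:00, 12:30-14:00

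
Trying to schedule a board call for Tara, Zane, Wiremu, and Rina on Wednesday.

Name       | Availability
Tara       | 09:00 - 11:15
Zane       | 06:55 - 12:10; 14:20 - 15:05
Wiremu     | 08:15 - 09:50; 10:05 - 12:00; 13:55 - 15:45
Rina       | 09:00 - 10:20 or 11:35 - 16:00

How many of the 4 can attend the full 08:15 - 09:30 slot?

Zane and Wiremu can make the full 08:15-09:30 slot — that's 2.

2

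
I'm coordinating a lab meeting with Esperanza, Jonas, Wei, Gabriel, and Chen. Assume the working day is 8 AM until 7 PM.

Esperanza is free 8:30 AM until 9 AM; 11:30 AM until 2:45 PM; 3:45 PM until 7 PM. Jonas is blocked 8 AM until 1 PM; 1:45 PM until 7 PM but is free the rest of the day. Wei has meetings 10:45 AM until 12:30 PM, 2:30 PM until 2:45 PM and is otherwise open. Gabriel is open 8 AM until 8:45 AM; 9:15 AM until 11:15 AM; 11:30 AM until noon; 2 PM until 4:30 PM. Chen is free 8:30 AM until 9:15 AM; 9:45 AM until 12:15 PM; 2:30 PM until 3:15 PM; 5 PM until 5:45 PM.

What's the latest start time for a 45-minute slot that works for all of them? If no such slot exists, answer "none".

none

Esperanza free: 08:30-09:00, 11:30-14:45, 15:45-19:00.
Jonas free: 13:00-13:45 (invert busy blocks within the working day).
Wei free: 08:00-10:45, 12:30-14:30, 14:45-19:00 (invert busy blocks within the working day).
Gabriel free: 08:00-08:45, 09:15-11:15, 11:30-12:00, 14:00-16:30.
Chen free: 08:30-09:15, 09:45-12:15, 14:30-15:15, 17:00-17:45.
Esperanza ∩ Jonas: 13:00-13:45.
Esperanza ∩ Jonas ∩ Wei: 13:00-13:45.
Esperanza ∩ Jonas ∩ Wei ∩ Gabriel: ∅.
Esperanza ∩ Jonas ∩ Wei ∩ Gabriel ∩ Chen: ∅.
There is no time when everyone is free.
No common window is at least 45 minutes long.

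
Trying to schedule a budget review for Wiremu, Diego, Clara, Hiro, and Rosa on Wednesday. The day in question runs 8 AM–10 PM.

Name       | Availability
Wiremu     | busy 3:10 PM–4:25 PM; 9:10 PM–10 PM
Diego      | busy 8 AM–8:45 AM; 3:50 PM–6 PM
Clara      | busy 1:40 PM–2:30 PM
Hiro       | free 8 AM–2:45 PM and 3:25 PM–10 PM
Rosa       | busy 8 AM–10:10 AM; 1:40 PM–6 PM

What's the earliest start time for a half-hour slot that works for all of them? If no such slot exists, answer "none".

Wiremu free: 08:00-15:10, 16:25-21:10 (invert busy blocks within the working day).
Diego free: 08:45-15:50, 18:00-22:00 (invert busy blocks within the working day).
Clara free: 08:00-13:40, 14:30-22:00 (invert busy blocks within the working day).
Hiro free: 08:00-14:45, 15:25-22:00.
Rosa free: 10:10-13:40, 18:00-22:00 (invert busy blocks within the working day).
Wiremu ∩ Diego: 08:45-15:10, 18:00-21:10.
Wiremu ∩ Diego ∩ Clara: 08:45-13:40, 14:30-15:10, 18:00-21:10.
Wiremu ∩ Diego ∩ Clara ∩ Hiro: 08:45-13:40, 14:30-14:45, 18:00-21:10.
Wiremu ∩ Diego ∩ Clara ∩ Hiro ∩ Rosa: 10:10-13:40, 18:00-21:10.
So the common availability across everyone is 10:10-13:40, 18:00-21:10.
The first common window of at least 30 minutes is 10:10-13:40, so the earliest start is 10:10.

10:10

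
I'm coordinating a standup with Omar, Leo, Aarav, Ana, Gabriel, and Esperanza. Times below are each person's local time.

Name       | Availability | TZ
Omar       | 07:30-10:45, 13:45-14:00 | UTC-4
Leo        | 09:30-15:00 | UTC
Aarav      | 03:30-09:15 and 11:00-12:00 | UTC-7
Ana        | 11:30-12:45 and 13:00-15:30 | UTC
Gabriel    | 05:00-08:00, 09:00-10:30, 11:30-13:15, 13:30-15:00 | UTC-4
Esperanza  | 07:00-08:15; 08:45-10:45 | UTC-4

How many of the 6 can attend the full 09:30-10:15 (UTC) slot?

2

Omar in UTC: 11:30-14:45, 17:45-18:00 (add 4h to convert from UTC-4).
Leo in UTC: 09:30-15:00.
Aarav in UTC: 10:30-16:15, 18:00-19:00 (add 7h to convert from UTC-7).
Ana in UTC: 11:30-12:45, 13:00-15:30.
Gabriel in UTC: 09:00-12:00, 13:00-14:30, 15:30-17:15, 17:30-19:00 (add 4h to convert from UTC-4).
Esperanza in UTC: 11:00-12:15, 12:45-14:45 (add 4h to convert from UTC-4).
Leo and Gabriel can make the full 09:30-10:15 slot — that's 2.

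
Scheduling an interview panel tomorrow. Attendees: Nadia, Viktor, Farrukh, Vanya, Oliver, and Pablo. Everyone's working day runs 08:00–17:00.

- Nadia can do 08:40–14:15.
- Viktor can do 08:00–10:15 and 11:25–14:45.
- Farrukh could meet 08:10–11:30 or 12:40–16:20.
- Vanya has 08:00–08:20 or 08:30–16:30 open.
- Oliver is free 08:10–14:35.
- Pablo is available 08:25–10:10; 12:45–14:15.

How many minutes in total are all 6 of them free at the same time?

Nadia ∩ Viktor: 08:40-10:15, 11:25-14:15.
Nadia ∩ Viktor ∩ Farrukh: 08:40-10:15, 11:25-11:30, 12:40-14:15.
Nadia ∩ Viktor ∩ Farrukh ∩ Vanya: 08:40-10:15, 11:25-11:30, 12:40-14:15.
Nadia ∩ Viktor ∩ Farrukh ∩ Vanya ∩ Oliver: 08:40-10:15, 11:25-11:30, 12:40-14:15.
Nadia ∩ Viktor ∩ Farrukh ∩ Vanya ∩ Oliver ∩ Pablo: 08:40-10:10, 12:45-14:15.
Summing the common windows: 90 + 90 = 180 minutes.

180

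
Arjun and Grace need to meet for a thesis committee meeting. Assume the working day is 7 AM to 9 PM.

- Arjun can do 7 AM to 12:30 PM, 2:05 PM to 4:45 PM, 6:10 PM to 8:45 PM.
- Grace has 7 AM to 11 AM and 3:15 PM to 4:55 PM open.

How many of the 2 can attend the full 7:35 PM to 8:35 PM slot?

Arjun can make the full 19:35-20:35 slot — that's 1.

1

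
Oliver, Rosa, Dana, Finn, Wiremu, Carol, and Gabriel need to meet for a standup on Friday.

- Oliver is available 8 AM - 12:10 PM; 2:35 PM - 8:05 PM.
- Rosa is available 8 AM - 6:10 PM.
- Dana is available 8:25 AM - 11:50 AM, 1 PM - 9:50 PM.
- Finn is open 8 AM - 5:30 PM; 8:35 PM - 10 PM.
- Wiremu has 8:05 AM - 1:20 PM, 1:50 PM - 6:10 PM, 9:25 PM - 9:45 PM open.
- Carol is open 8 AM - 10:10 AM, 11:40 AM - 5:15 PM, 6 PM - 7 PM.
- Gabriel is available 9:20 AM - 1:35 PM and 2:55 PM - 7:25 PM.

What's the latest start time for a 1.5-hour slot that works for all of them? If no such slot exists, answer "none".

15:45

Oliver ∩ Rosa: 08:00-12:10, 14:35-18:10.
Oliver ∩ Rosa ∩ Dana: 08:25-11:50, 14:35-18:10.
Oliver ∩ Rosa ∩ Dana ∩ Finn: 08:25-11:50, 14:35-17:30.
Oliver ∩ Rosa ∩ Dana ∩ Finn ∩ Wiremu: 08:25-11:50, 14:35-17:30.
Oliver ∩ Rosa ∩ Dana ∩ Finn ∩ Wiremu ∩ Carol: 08:25-10:10, 11:40-11:50, 14:35-17:15.
Oliver ∩ Rosa ∩ Dana ∩ Finn ∩ Wiremu ∩ Carol ∩ Gabriel: 09:20-10:10, 11:40-11:50, 14:55-17:15.
So the common availability across everyone is 09:20-10:10, 11:40-11:50, 14:55-17:15.
The last common window of at least 90 minutes is 14:55-17:15; a 90-minute meeting can start as late as 15:45 and still end by 17:15.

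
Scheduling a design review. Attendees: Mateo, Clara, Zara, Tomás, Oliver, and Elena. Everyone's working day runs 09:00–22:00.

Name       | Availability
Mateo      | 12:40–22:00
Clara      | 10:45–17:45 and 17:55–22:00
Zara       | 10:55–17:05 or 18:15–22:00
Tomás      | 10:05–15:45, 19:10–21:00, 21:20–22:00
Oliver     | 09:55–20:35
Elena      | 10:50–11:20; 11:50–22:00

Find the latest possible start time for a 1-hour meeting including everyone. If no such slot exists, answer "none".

Mateo ∩ Clara: 12:40-17:45, 17:55-22:00.
Mateo ∩ Clara ∩ Zara: 12:40-17:05, 18:15-22:00.
Mateo ∩ Clara ∩ Zara ∩ Tomás: 12:40-15:45, 19:10-21:00, 21:20-22:00.
Mateo ∩ Clara ∩ Zara ∩ Tomás ∩ Oliver: 12:40-15:45, 19:10-20:35.
Mateo ∩ Clara ∩ Zara ∩ Tomás ∩ Oliver ∩ Elena: 12:40-15:45, 19:10-20:35.
Those are the intersection windows.
The last common window of at least 60 minutes is 19:10-20:35; a 60-minute meeting can start as late as 19:35 and still end by 20:35.

19:35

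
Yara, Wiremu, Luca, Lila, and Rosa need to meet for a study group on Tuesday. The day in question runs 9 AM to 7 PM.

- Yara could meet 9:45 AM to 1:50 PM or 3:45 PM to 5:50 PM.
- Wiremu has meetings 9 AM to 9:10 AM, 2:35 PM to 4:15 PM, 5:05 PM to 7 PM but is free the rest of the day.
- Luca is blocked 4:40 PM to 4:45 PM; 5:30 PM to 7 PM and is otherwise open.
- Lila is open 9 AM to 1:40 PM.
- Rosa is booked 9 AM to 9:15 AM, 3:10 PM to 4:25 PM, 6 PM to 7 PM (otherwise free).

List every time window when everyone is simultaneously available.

Yara free: 09:45-13:50, 15:45-17:50.
Wiremu free: 09:10-14:35, 16:15-17:05 (invert busy blocks within the working day).
Luca free: 09:00-16:40, 16:45-17:30 (invert busy blocks within the working day).
Lila free: 09:00-13:40.
Rosa free: 09:15-15:10, 16:25-18:00 (invert busy blocks within the working day).
Yara ∩ Wiremu: 09:45-13:50, 16:15-17:05.
Yara ∩ Wiremu ∩ Luca: 09:45-13:50, 16:15-16:40, 16:45-17:05.
Yara ∩ Wiremu ∩ Luca ∩ Lila: 09:45-13:40.
Yara ∩ Wiremu ∩ Luca ∩ Lila ∩ Rosa: 09:45-13:40.
Those are the intersection windows.

09:45-13:40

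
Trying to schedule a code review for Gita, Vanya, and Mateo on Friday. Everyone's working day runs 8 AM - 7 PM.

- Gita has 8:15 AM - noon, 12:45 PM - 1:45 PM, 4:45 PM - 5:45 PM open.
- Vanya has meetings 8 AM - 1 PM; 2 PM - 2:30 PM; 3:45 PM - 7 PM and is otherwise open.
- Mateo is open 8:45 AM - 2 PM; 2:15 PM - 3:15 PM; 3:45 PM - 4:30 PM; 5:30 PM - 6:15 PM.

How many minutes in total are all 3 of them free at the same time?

Gita free: 08:15-12:00, 12:45-13:45, 16:45-17:45.
Vanya free: 13:00-14:00, 14:30-15:45 (invert busy blocks within the working day).
Mateo free: 08:45-14:00, 14:15-15:15, 15:45-16:30, 17:30-18:15.
Gita ∩ Vanya: 13:00-13:45.
Gita ∩ Vanya ∩ Mateo: 13:00-13:45.
That's a single block of 45 minutes.

45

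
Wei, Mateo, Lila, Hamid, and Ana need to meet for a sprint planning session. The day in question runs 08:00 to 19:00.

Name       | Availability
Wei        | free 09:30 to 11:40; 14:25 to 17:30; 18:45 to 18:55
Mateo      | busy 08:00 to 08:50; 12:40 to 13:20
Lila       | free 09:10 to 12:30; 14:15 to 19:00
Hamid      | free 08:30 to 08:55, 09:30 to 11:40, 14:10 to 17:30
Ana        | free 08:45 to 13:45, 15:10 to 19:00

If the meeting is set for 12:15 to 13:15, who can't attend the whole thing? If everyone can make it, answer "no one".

Wei free: 09:30-11:40, 14:25-17:30, 18:45-18:55.
Mateo free: 08:50-12:40, 13:20-19:00 (invert busy blocks within the working day).
Lila free: 09:10-12:30, 14:15-19:00.
Hamid free: 08:30-08:55, 09:30-11:40, 14:10-17:30.
Ana free: 08:45-13:45, 15:10-19:00.
Wei: not fully free for 12:15-13:15. Mateo: not fully free for 12:15-13:15. Lila: not fully free for 12:15-13:15. Hamid: not fully free for 12:15-13:15. Ana: free for 12:15-13:15.

Hamid, Lila, Mateo, Wei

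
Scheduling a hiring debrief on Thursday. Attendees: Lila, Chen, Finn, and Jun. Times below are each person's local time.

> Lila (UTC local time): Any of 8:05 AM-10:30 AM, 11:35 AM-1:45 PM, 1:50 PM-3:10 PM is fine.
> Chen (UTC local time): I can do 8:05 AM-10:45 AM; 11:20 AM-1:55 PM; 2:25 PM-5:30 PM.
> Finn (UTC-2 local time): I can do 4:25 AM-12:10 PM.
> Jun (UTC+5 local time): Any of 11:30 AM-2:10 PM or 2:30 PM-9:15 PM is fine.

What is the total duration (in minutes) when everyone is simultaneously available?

Lila in UTC: 08:05-10:30, 11:35-13:45, 13:50-15:10.
Chen in UTC: 08:05-10:45, 11:20-13:55, 14:25-17:30.
Finn in UTC: 06:25-14:10 (add 2h to convert from UTC-2).
Jun in UTC: 06:30-09:10, 09:30-16:15 (subtract 5h to convert from UTC+5).
Lila ∩ Chen: 08:05-10:30, 11:35-13:45, 13:50-13:55, 14:25-15:10.
Lila ∩ Chen ∩ Finn: 08:05-10:30, 11:35-13:45, 13:50-13:55.
Lila ∩ Chen ∩ Finn ∩ Jun: 08:05-09:10, 09:30-10:30, 11:35-13:45, 13:50-13:55.
So the common availability across everyone is 08:05-09:10, 09:30-10:30, 11:35-13:45, 13:50-13:55.
Summing the common windows: 65 + 60 + 130 + 5 = 260 minutes.

260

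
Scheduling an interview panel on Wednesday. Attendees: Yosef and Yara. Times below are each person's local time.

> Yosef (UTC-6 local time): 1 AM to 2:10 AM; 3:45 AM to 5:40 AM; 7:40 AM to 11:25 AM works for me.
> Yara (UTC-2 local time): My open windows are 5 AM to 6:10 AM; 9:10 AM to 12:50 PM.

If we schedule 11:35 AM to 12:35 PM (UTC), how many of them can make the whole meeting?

1

Yosef in UTC: 07:00-08:10, 09:45-11:40, 13:40-17:25 (add 6h to convert from UTC-6).
Yara in UTC: 07:00-08:10, 11:10-14:50 (add 2h to convert from UTC-2).
Yara can make the full 11:35-12:35 slot — that's 1.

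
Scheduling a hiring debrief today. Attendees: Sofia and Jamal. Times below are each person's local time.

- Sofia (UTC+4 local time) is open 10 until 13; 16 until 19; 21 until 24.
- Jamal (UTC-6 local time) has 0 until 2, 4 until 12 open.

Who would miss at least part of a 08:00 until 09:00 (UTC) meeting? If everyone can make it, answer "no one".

Jamal

Sofia in UTC: 06:00-09:00, 12:00-15:00, 17:00-20:00 (subtract 4h to convert from UTC+4).
Jamal in UTC: 06:00-08:00, 10:00-18:00 (add 6h to convert from UTC-6).
Sofia: free for 08:00-09:00. Jamal: not fully free for 08:00-09:00.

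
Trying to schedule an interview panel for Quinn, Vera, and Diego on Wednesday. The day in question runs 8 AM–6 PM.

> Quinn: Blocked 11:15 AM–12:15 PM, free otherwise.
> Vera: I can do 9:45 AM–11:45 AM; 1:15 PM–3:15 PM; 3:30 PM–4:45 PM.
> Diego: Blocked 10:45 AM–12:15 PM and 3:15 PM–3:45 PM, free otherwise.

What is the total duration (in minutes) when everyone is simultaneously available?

240

Quinn free: 08:00-11:15, 12:15-18:00 (invert busy blocks within the working day).
Vera free: 09:45-11:45, 13:15-15:15, 15:30-16:45.
Diego free: 08:00-10:45, 12:15-15:15, 15:45-18:00 (invert busy blocks within the working day).
Quinn ∩ Vera: 09:45-11:15, 13:15-15:15, 15:30-16:45.
Quinn ∩ Vera ∩ Diego: 09:45-10:45, 13:15-15:15, 15:45-16:45.
Summing the common windows: 60 + 120 + 60 = 240 minutes.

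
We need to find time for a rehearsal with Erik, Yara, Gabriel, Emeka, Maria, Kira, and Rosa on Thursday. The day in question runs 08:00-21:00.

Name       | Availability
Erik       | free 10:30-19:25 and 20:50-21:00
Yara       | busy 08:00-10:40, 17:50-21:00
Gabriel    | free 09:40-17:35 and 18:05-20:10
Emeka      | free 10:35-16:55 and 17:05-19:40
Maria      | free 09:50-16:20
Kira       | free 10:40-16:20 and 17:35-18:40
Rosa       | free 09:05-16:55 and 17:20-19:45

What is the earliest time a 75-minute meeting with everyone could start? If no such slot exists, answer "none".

Erik free: 10:30-19:25, 20:50-21:00.
Yara free: 10:40-17:50 (invert busy blocks within the working day).
Gabriel free: 09:40-17:35, 18:05-20:10.
Emeka free: 10:35-16:55, 17:05-19:40.
Maria free: 09:50-16:20.
Kira free: 10:40-16:20, 17:35-18:40.
Rosa free: 09:05-16:55, 17:20-19:45.
Erik ∩ Yara: 10:40-17:50.
Erik ∩ Yara ∩ Gabriel: 10:40-17:35.
Erik ∩ Yara ∩ Gabriel ∩ Emeka: 10:40-16:55, 17:05-17:35.
Erik ∩ Yara ∩ Gabriel ∩ Emeka ∩ Maria: 10:40-16:20.
Erik ∩ Yara ∩ Gabriel ∩ Emeka ∩ Maria ∩ Kira: 10:40-16:20.
Erik ∩ Yara ∩ Gabriel ∩ Emeka ∩ Maria ∩ Kira ∩ Rosa: 10:40-16:20.
The first common window of at least 75 minutes is 10:40-16:20, so the earliest start is 10:40.

10:40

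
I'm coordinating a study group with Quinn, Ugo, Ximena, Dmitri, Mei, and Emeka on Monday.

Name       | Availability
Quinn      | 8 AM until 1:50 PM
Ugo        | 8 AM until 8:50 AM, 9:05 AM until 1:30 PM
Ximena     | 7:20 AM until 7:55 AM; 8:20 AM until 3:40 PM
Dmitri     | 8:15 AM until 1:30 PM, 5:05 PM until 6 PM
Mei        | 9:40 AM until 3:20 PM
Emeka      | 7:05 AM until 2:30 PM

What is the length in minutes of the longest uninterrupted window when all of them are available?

Quinn ∩ Ugo: 08:00-08:50, 09:05-13:30.
Quinn ∩ Ugo ∩ Ximena: 08:20-08:50, 09:05-13:30.
Quinn ∩ Ugo ∩ Ximena ∩ Dmitri: 08:20-08:50, 09:05-13:30.
Quinn ∩ Ugo ∩ Ximena ∩ Dmitri ∩ Mei: 09:40-13:30.
Quinn ∩ Ugo ∩ Ximena ∩ Dmitri ∩ Mei ∩ Emeka: 09:40-13:30.
The longest is 09:40-13:30 at 230 minutes.

230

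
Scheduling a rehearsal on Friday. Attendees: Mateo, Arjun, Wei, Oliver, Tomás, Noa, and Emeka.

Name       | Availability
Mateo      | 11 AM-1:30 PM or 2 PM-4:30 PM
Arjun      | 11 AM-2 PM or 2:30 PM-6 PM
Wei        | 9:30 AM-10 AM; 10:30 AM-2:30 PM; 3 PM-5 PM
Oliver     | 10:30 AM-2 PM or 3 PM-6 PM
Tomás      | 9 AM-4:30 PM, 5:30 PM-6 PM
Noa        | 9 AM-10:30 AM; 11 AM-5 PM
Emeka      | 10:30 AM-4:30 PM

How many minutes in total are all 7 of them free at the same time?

240

Mateo ∩ Arjun: 11:00-13:30, 14:30-16:30.
Mateo ∩ Arjun ∩ Wei: 11:00-13:30, 15:00-16:30.
Mateo ∩ Arjun ∩ Wei ∩ Oliver: 11:00-13:30, 15:00-16:30.
Mateo ∩ Arjun ∩ Wei ∩ Oliver ∩ Tomás: 11:00-13:30, 15:00-16:30.
Mateo ∩ Arjun ∩ Wei ∩ Oliver ∩ Tomás ∩ Noa: 11:00-13:30, 15:00-16:30.
Mateo ∩ Arjun ∩ Wei ∩ Oliver ∩ Tomás ∩ Noa ∩ Emeka: 11:00-13:30, 15:00-16:30.
Summing the common windows: 150 + 90 = 240 minutes.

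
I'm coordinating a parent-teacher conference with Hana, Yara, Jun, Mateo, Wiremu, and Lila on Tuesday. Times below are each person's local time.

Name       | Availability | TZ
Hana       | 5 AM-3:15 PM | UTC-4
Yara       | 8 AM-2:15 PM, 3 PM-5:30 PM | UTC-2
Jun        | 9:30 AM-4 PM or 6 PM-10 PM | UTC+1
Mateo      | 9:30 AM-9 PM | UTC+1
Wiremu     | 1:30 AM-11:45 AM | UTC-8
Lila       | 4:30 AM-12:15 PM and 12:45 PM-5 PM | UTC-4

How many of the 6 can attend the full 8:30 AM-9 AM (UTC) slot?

3

Hana in UTC: 09:00-19:15 (add 4h to convert from UTC-4).
Yara in UTC: 10:00-16:15, 17:00-19:30 (add 2h to convert from UTC-2).
Jun in UTC: 08:30-15:00, 17:00-21:00 (subtract 1h to convert from UTC+1).
Mateo in UTC: 08:30-20:00 (subtract 1h to convert from UTC+1).
Wiremu in UTC: 09:30-19:45 (add 8h to convert from UTC-8).
Lila in UTC: 08:30-16:15, 16:45-21:00 (add 4h to convert from UTC-4).
Jun, Mateo, and Lila can make the full 08:30-09:00 slot — that's 3.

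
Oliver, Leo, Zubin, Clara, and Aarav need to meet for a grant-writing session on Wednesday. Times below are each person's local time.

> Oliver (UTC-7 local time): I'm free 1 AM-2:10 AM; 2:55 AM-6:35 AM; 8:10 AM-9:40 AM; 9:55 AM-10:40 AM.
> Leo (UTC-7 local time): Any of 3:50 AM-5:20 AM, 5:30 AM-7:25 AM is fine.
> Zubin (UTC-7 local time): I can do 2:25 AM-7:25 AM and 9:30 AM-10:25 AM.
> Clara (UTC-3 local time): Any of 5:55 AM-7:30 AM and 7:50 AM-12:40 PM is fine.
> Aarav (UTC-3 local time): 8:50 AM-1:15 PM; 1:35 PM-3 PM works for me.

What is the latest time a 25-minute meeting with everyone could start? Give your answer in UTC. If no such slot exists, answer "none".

13:10

Oliver in UTC: 08:00-09:10, 09:55-13:35, 15:10-16:40, 16:55-17:40 (add 7h to convert from UTC-7).
Leo in UTC: 10:50-12:20, 12:30-14:25 (add 7h to convert from UTC-7).
Zubin in UTC: 09:25-14:25, 16:30-17:25 (add 7h to convert from UTC-7).
Clara in UTC: 08:55-10:30, 10:50-15:40 (add 3h to convert from UTC-3).
Aarav in UTC: 11:50-16:15, 16:35-18:00 (add 3h to convert from UTC-3).
Oliver ∩ Leo: 10:50-12:20, 12:30-13:35.
Oliver ∩ Leo ∩ Zubin: 10:50-12:20, 12:30-13:35.
Oliver ∩ Leo ∩ Zubin ∩ Clara: 10:50-12:20, 12:30-13:35.
Oliver ∩ Leo ∩ Zubin ∩ Clara ∩ Aarav: 11:50-12:20, 12:30-13:35.
The last common window of at least 25 minutes is 12:30-13:35; a 25-minute meeting can start as late as 13:10 and still end by 13:35.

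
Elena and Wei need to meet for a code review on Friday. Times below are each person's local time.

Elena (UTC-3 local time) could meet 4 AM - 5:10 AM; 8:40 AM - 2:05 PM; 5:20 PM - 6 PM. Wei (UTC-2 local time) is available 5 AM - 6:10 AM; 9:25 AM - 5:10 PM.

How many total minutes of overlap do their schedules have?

395

Elena in UTC: 07:00-08:10, 11:40-17:05, 20:20-21:00 (add 3h to convert from UTC-3).
Wei in UTC: 07:00-08:10, 11:25-19:10 (add 2h to convert from UTC-2).
Elena ∩ Wei: 07:00-08:10, 11:40-17:05.
So the common availability across everyone is 07:00-08:10, 11:40-17:05.
Summing the common windows: 70 + 325 = 395 minutes.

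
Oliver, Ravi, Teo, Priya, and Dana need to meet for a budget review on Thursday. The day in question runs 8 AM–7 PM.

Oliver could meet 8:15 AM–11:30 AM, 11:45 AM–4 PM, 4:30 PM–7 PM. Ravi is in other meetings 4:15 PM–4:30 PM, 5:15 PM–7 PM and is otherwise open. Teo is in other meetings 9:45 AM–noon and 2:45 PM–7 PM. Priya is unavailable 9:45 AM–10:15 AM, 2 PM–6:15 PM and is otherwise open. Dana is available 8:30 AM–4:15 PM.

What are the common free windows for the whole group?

Oliver free: 08:15-11:30, 11:45-16:00, 16:30-19:00.
Ravi free: 08:00-16:15, 16:30-17:15 (invert busy blocks within the working day).
Teo free: 08:00-09:45, 12:00-14:45 (invert busy blocks within the working day).
Priya free: 08:00-09:45, 10:15-14:00, 18:15-19:00 (invert busy blocks within the working day).
Dana free: 08:30-16:15.
Oliver ∩ Ravi: 08:15-11:30, 11:45-16:00, 16:30-17:15.
Oliver ∩ Ravi ∩ Teo: 08:15-09:45, 12:00-14:45.
Oliver ∩ Ravi ∩ Teo ∩ Priya: 08:15-09:45, 12:00-14:00.
Oliver ∩ Ravi ∩ Teo ∩ Priya ∩ Dana: 08:30-09:45, 12:00-14:00.
So the common availability across everyone is 08:30-09:45, 12:00-14:00.

08:30-09:45, 12:00-14:00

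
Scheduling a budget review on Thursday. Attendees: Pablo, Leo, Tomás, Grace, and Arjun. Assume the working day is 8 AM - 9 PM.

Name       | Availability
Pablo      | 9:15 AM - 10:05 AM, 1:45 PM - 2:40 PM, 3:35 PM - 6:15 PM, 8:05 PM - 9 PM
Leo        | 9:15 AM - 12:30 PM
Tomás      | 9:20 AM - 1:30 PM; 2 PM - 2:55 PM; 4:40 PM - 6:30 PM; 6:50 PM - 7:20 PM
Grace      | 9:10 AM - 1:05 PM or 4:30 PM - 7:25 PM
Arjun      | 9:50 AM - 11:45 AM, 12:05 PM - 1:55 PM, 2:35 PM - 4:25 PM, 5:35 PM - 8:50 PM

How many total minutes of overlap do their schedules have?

Pablo ∩ Leo: 09:15-10:05.
Pablo ∩ Leo ∩ Tomás: 09:20-10:05.
Pablo ∩ Leo ∩ Tomás ∩ Grace: 09:20-10:05.
Pablo ∩ Leo ∩ Tomás ∩ Grace ∩ Arjun: 09:50-10:05.
That's a single block of 15 minutes.

15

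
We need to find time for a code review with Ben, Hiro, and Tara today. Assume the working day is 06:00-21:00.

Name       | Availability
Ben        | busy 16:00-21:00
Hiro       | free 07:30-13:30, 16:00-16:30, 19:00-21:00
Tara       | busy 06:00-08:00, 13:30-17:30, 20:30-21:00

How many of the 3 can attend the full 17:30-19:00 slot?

1

Ben free: 06:00-16:00 (invert busy blocks within the working day).
Hiro free: 07:30-13:30, 16:00-16:30, 19:00-21:00.
Tara free: 08:00-13:30, 17:30-20:30 (invert busy blocks within the working day).
Tara can make the full 17:30-19:00 slot — that's 1.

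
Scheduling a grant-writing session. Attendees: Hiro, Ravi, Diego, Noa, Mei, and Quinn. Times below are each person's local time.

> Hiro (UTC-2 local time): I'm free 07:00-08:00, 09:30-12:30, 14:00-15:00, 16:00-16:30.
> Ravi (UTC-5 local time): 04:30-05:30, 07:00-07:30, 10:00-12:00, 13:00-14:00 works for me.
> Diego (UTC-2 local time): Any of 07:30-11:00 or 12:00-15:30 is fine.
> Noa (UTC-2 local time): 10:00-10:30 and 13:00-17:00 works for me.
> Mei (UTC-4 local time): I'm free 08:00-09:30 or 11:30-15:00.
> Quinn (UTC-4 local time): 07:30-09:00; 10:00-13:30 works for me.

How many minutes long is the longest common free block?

Hiro in UTC: 09:00-10:00, 11:30-14:30, 16:00-17:00, 18:00-18:30 (add 2h to convert from UTC-2).
Ravi in UTC: 09:30-10:30, 12:00-12:30, 15:00-17:00, 18:00-19:00 (add 5h to convert from UTC-5).
Diego in UTC: 09:30-13:00, 14:00-17:30 (add 2h to convert from UTC-2).
Noa in UTC: 12:00-12:30, 15:00-19:00 (add 2h to convert from UTC-2).
Mei in UTC: 12:00-13:30, 15:30-19:00 (add 4h to convert from UTC-4).
Quinn in UTC: 11:30-13:00, 14:00-17:30 (add 4h to convert from UTC-4).
Hiro ∩ Ravi: 09:30-10:00, 12:00-12:30, 16:00-17:00, 18:00-18:30.
Hiro ∩ Ravi ∩ Diego: 09:30-10:00, 12:00-12:30, 16:00-17:00.
Hiro ∩ Ravi ∩ Diego ∩ Noa: 12:00-12:30, 16:00-17:00.
Hiro ∩ Ravi ∩ Diego ∩ Noa ∩ Mei: 12:00-12:30, 16:00-17:00.
Hiro ∩ Ravi ∩ Diego ∩ Noa ∩ Mei ∩ Quinn: 12:00-12:30, 16:00-17:00.
The longest is 16:00-17:00 at 60 minutes.

60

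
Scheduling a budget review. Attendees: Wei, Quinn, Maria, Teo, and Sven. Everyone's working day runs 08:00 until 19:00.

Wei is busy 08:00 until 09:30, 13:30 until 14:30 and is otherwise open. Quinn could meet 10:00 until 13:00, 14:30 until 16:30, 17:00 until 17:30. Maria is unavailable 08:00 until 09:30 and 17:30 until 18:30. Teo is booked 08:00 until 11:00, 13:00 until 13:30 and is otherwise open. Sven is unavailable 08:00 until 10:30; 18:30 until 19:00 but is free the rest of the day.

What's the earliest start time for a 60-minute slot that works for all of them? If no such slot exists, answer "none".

11:00

Wei free: 09:30-13:30, 14:30-19:00 (invert busy blocks within the working day).
Quinn free: 10:00-13:00, 14:30-16:30, 17:00-17:30.
Maria free: 09:30-17:30, 18:30-19:00 (invert busy blocks within the working day).
Teo free: 11:00-13:00, 13:30-19:00 (invert busy blocks within the working day).
Sven free: 10:30-18:30 (invert busy blocks within the working day).
Wei ∩ Quinn: 10:00-13:00, 14:30-16:30, 17:00-17:30.
Wei ∩ Quinn ∩ Maria: 10:00-13:00, 14:30-16:30, 17:00-17:30.
Wei ∩ Quinn ∩ Maria ∩ Teo: 11:00-13:00, 14:30-16:30, 17:00-17:30.
Wei ∩ Quinn ∩ Maria ∩ Teo ∩ Sven: 11:00-13:00, 14:30-16:30, 17:00-17:30.
The first common window of at least 60 minutes is 11:00-13:00, so the earliest start is 11:00.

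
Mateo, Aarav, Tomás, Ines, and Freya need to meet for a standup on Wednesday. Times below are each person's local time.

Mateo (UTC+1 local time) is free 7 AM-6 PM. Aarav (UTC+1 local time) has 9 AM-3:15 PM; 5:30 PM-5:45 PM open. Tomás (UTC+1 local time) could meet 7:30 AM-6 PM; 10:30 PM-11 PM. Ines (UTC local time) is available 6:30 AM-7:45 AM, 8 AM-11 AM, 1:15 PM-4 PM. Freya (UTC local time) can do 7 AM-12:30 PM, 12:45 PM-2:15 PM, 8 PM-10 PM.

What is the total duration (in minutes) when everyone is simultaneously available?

240

Mateo in UTC: 06:00-17:00 (subtract 1h to convert from UTC+1).
Aarav in UTC: 08:00-14:15, 16:30-16:45 (subtract 1h to convert from UTC+1).
Tomás in UTC: 06:30-17:00, 21:30-22:00 (subtract 1h to convert from UTC+1).
Ines in UTC: 06:30-07:45, 08:00-11:00, 13:15-16:00.
Freya in UTC: 07:00-12:30, 12:45-14:15, 20:00-22:00.
Mateo ∩ Aarav: 08:00-14:15, 16:30-16:45.
Mateo ∩ Aarav ∩ Tomás: 08:00-14:15, 16:30-16:45.
Mateo ∩ Aarav ∩ Tomás ∩ Ines: 08:00-11:00, 13:15-14:15.
Mateo ∩ Aarav ∩ Tomás ∩ Ines ∩ Freya: 08:00-11:00, 13:15-14:15.
Those are the intersection windows.
Summing the common windows: 180 + 60 = 240 minutes.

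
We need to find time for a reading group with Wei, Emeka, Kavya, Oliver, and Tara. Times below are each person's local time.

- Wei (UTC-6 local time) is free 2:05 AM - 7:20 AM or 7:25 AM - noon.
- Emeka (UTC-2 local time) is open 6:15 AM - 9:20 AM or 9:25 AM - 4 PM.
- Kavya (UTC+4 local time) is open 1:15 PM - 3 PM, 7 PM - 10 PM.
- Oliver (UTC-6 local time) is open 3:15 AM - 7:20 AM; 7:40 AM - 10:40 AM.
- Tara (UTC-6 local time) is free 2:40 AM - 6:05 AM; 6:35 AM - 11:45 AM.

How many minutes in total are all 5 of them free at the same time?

205

Wei in UTC: 08:05-13:20, 13:25-18:00 (add 6h to convert from UTC-6).
Emeka in UTC: 08:15-11:20, 11:25-18:00 (add 2h to convert from UTC-2).
Kavya in UTC: 09:15-11:00, 15:00-18:00 (subtract 4h to convert from UTC+4).
Oliver in UTC: 09:15-13:20, 13:40-16:40 (add 6h to convert from UTC-6).
Tara in UTC: 08:40-12:05, 12:35-17:45 (add 6h to convert from UTC-6).
Wei ∩ Emeka: 08:15-11:20, 11:25-13:20, 13:25-18:00.
Wei ∩ Emeka ∩ Kavya: 09:15-11:00, 15:00-18:00.
Wei ∩ Emeka ∩ Kavya ∩ Oliver: 09:15-11:00, 15:00-16:40.
Wei ∩ Emeka ∩ Kavya ∩ Oliver ∩ Tara: 09:15-11:00, 15:00-16:40.
So the common availability across everyone is 09:15-11:00, 15:00-16:40.
Summing the common windows: 105 + 100 = 205 minutes.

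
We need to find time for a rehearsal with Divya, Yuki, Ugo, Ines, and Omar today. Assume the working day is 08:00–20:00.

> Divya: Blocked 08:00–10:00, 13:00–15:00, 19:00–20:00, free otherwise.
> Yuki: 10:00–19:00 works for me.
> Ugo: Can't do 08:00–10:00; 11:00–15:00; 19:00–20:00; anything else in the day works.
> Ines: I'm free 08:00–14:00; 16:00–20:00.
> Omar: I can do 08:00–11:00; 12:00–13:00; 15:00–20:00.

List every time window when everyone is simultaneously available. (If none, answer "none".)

10:00-11:00, 16:00-19:00

Divya free: 10:00-13:00, 15:00-19:00 (invert busy blocks within the working day).
Yuki free: 10:00-19:00.
Ugo free: 10:00-11:00, 15:00-19:00 (invert busy blocks within the working day).
Ines free: 08:00-14:00, 16:00-20:00.
Omar free: 08:00-11:00, 12:00-13:00, 15:00-20:00.
Divya ∩ Yuki: 10:00-13:00, 15:00-19:00.
Divya ∩ Yuki ∩ Ugo: 10:00-11:00, 15:00-19:00.
Divya ∩ Yuki ∩ Ugo ∩ Ines: 10:00-11:00, 16:00-19:00.
Divya ∩ Yuki ∩ Ugo ∩ Ines ∩ Omar: 10:00-11:00, 16:00-19:00.
So the common availability across everyone is 10:00-11:00, 16:00-19:00.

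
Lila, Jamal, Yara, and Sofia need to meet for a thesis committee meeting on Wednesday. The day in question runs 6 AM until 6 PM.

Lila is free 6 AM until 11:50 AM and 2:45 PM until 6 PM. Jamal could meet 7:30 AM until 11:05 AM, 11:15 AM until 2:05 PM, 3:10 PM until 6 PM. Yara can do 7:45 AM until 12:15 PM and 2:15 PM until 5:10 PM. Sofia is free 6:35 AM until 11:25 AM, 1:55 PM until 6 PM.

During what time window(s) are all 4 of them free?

07:45-11:05, 11:15-11:25, 15:10-17:10

Lila ∩ Jamal: 07:30-11:05, 11:15-11:50, 15:10-18:00.
Lila ∩ Jamal ∩ Yara: 07:45-11:05, 11:15-11:50, 15:10-17:10.
Lila ∩ Jamal ∩ Yara ∩ Sofia: 07:45-11:05, 11:15-11:25, 15:10-17:10.
Those are the intersection windows.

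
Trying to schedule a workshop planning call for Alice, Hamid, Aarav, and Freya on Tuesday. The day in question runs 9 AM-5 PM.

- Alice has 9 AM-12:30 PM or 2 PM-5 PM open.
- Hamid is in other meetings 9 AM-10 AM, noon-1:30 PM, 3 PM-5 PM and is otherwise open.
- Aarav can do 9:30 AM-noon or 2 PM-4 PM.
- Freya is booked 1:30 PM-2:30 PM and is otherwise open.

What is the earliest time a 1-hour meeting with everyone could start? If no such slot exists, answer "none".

Alice free: 09:00-12:30, 14:00-17:00.
Hamid free: 10:00-12:00, 13:30-15:00 (invert busy blocks within the working day).
Aarav free: 09:30-12:00, 14:00-16:00.
Freya free: 09:00-13:30, 14:30-17:00 (invert busy blocks within the working day).
Alice ∩ Hamid: 10:00-12:00, 14:00-15:00.
Alice ∩ Hamid ∩ Aarav: 10:00-12:00, 14:00-15:00.
Alice ∩ Hamid ∩ Aarav ∩ Freya: 10:00-12:00, 14:30-15:00.
The first common window of at least 60 minutes is 10:00-12:00, so the earliest start is 10:00.

10:00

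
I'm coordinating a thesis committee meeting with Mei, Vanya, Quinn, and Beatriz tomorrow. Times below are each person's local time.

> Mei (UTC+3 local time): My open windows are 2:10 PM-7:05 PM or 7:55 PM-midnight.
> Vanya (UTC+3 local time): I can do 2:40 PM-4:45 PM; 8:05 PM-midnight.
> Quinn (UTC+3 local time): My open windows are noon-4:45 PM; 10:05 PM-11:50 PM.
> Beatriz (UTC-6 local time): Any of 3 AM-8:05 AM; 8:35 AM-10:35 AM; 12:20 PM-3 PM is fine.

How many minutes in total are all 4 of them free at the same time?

Mei in UTC: 11:10-16:05, 16:55-21:00 (subtract 3h to convert from UTC+3).
Vanya in UTC: 11:40-13:45, 17:05-21:00 (subtract 3h to convert from UTC+3).
Quinn in UTC: 09:00-13:45, 19:05-20:50 (subtract 3h to convert from UTC+3).
Beatriz in UTC: 09:00-14:05, 14:35-16:35, 18:20-21:00 (add 6h to convert from UTC-6).
Mei ∩ Vanya: 11:40-13:45, 17:05-21:00.
Mei ∩ Vanya ∩ Quinn: 11:40-13:45, 19:05-20:50.
Mei ∩ Vanya ∩ Quinn ∩ Beatriz: 11:40-13:45, 19:05-20:50.
Summing the common windows: 125 + 105 = 230 minutes.

230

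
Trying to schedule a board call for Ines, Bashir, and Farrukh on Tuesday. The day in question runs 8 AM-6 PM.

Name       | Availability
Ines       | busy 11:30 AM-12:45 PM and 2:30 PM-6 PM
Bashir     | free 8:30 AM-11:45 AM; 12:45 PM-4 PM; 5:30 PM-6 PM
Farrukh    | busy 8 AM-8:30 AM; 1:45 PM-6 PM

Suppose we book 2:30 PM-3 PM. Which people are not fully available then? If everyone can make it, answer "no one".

Farrukh, Ines

Ines free: 08:00-11:30, 12:45-14:30 (invert busy blocks within the working day).
Bashir free: 08:30-11:45, 12:45-16:00, 17:30-18:00.
Farrukh free: 08:30-13:45 (invert busy blocks within the working day).
Ines: not fully free for 14:30-15:00. Bashir: free for 14:30-15:00. Farrukh: not fully free for 14:30-15:00.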